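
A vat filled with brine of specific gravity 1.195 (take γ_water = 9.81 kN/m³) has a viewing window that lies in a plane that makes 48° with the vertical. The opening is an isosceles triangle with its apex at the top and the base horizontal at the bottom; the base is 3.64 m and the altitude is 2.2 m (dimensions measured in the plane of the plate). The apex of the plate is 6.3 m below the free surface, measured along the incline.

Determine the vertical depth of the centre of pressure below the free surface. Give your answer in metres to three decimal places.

γ = 1.195 × 9.81 = 11.72295 kN/m³.
The plate makes 48° with the vertical, i.e. θ = 90° − 48° = 42° to the horizontal. Measuring y along the incline from the free-surface line, vertical depth h = y·sinθ with sinθ = 0.669131.
With the apex up, the centroid sits 2h/3 = 2 × 2.2/3 = 1.46667 m below the apex, so y_c = 6.3 + 1.46667 = 7.76667 m and h_c = 7.76667 × 0.669131 = 5.19692 m.
A = ½ × 3.64 × 2.2 = 4.004 m².
Resultant F = γ·h_c·A = 11.72295 × 5.19692 × 4.004 = 243.937 kN.
I_c = b·h³/36 = 3.64 × 2.2³/36 = 1.07663 m⁴.
Centre of pressure: y_p = y_c + I_c/(y_c·A) = 7.76667 + 1.07663/(7.76667 × 4.004) = 7.76667 + 0.0346208 = 7.80129 m along the plane.
Vertically, h_p = y_p·sinθ = 7.80129 × 0.669131 = 5.22008 m.

h_p = 5.220 m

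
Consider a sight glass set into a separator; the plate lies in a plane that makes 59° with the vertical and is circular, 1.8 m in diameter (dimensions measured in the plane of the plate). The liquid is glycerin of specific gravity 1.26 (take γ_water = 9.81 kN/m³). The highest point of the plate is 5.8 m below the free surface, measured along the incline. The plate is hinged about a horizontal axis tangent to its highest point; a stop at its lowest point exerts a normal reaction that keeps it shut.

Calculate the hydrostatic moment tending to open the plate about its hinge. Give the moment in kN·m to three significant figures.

γ = 1.26 × 9.81 = 12.3606 kN/m³.
The plate makes 59° with the vertical, i.e. θ = 90° − 59° = 31° to the horizontal. Measuring y along the incline from the free-surface line, vertical depth h = y·sinθ with sinθ = 0.515038.
The centroid is at the centre, 0.9 m below the top of the plate, so y_c = 5.8 + 0.9 = 6.7 m and h_c = 6.7 × 0.515038 = 3.45075 m.
A = π(0.9)² = 2.54469 m².
Resultant F = γ·h_c·A = 12.3606 × 3.45075 × 2.54469 = 108.54 kN.
I_c = πr⁴/4 = π × 0.9⁴/4 = 0.5153 m⁴.
Centre of pressure: y_p = y_c + I_c/(y_c·A) = 6.7 + 0.5153/(6.7 × 2.54469) = 6.7 + 0.0302239 = 6.73022 m along the plane.
The resultant acts 0.9 + 0.0302239 = 0.930224 m (along the plate) below the hinge at the top edge, so the moment about the hinge is M = F × 0.930224 = 108.54 × 0.930224 = 100.967 kN·m.

M ≈ 101 kN·m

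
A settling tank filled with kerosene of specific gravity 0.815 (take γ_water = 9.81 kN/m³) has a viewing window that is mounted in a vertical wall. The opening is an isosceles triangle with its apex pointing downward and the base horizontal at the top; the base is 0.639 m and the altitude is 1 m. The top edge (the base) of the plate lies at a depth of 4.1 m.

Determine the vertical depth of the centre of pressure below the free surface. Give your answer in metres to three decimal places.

h_p = 4.446 m

γ = 0.815 × 9.81 = 7.99515 kN/m³.
With the apex down, the centroid sits h/3 = 1/3 = 0.333333 m below the base (the top edge), so the centroid depth is h_c = 4.1 + 0.333333 = 4.43333 m.
A = ½ × 0.639 × 1 = 0.3195 m².
Resultant F = γ·h_c·A = 7.99515 × 4.43333 × 0.3195 = 11.3247 kN.
I_c = b·h³/36 = 0.639 × 1³/36 = 0.01775 m⁴.
Centre of pressure: y_p = y_c + I_c/(y_c·A) = 4.43333 + 0.01775/(4.43333 × 0.3195) = 4.43333 + 0.0125313 = 4.44586 m along the plane.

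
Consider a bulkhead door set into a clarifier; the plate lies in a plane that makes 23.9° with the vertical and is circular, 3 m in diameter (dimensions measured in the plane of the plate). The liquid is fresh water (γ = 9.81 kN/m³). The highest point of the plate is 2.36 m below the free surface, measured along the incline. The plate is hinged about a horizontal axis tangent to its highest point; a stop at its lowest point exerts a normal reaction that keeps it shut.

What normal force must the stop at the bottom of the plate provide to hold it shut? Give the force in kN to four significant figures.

P ≈ 134.2 kN

γ = 9.81 kN/m³.
The plate makes 23.9° with the vertical, i.e. θ = 90° − 23.9° = 66.1° to the horizontal. Measuring y along the incline from the free-surface line, vertical depth h = y·sinθ with sinθ = 0.914254.
The centroid is at the centre, 1.5 m below the top of the plate, so y_c = 2.36 + 1.5 = 3.86 m and h_c = 3.86 × 0.914254 = 3.52902 m.
A = π(1.5)² = 7.06858 m².
Resultant F = γ·h_c·A = 9.81 × 3.52902 × 7.06858 = 244.712 kN.
I_c = πr⁴/4 = π × 1.5⁴/4 = 3.97608 m⁴.
Centre of pressure: y_p = y_c + I_c/(y_c·A) = 3.86 + 3.97608/(3.86 × 7.06858) = 3.86 + 0.145726 = 4.00573 m along the plane.
The resultant acts 1.5 + 0.145726 = 1.64573 m (along the plate) below the hinge at the top edge, so the moment about the hinge is M = F × 1.64573 = 244.712 × 1.64573 = 402.73 kN·m.
A normal force at the bottom, 3 m from the hinge, must supply this moment: P = 402.73/3 = 134.243 kN.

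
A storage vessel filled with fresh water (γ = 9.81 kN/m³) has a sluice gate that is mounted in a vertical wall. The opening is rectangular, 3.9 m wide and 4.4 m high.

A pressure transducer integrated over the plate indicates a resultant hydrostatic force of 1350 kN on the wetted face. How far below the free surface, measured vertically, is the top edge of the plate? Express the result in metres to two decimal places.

d_top ≈ 5.82 m

γ = 9.81 kN/m³.
A = 3.9 × 4.4 = 17.16 m².
From F = γ·h_c·A, the centroid depth is h_c = 1350/(9.81 × 17.16) = 8.0195 m.
The centroid lies 4.4/2 = 2.2 m below the top edge, so the top edge sits at h_top = 8.0195 − 2.2 = 5.8195 m below the surface.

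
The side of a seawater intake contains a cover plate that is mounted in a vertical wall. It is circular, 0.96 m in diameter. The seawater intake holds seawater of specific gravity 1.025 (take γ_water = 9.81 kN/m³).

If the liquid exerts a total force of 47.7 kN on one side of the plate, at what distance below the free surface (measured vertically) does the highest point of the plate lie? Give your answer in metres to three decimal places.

γ = 1.025 × 9.81 = 10.05525 kN/m³.
A = π(0.48)² = 0.723823 m².
From F = γ·h_c·A, the centroid depth is h_c = 47.7/(10.05525 × 0.723823) = 6.5538 m.
The centroid is at the centre, 0.48 m below the top of the plate, so the highest point sits at h_top = 6.5538 − 0.48 = 6.0738 m below the surface.

d_top ≈ 6.074 m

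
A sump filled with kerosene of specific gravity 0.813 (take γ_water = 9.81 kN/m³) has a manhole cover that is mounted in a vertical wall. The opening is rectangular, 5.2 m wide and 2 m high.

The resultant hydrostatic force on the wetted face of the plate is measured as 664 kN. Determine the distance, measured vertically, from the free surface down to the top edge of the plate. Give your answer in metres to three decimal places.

d_top ≈ 7.005 m

γ = 0.813 × 9.81 = 7.97553 kN/m³.
A = 5.2 × 2 = 10.4 m².
From F = γ·h_c·A, the centroid depth is h_c = 664/(7.97553 × 10.4) = 8.00526 m.
The centroid lies 2/2 = 1 m below the top edge, so the top edge sits at h_top = 8.00526 − 1 = 7.00526 m below the surface.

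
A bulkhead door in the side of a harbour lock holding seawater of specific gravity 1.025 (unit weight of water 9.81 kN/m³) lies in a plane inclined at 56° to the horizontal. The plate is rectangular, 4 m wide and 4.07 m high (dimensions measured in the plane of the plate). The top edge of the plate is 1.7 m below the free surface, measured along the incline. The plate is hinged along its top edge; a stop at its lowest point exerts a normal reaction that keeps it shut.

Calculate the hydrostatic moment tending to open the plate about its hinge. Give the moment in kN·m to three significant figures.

γ = 1.025 × 9.81 = 10.05525 kN/m³.
Let θ = 56° be the plate's angle to the horizontal; measure y along the incline from where the plane meets the free surface. Vertical depth h = y·sinθ with sinθ = 0.829038.
The centroid lies 4.07/2 = 2.035 m below the top edge, so y_c = 1.7 + 2.035 = 3.735 m and h_c = 3.735 × 0.829038 = 3.09646 m.
A = 4 × 4.07 = 16.28 m².
Resultant F = γ·h_c·A = 10.05525 × 3.09646 × 16.28 = 506.889 kN.
I_c = b·h³/12 = 4 × 4.07³/12 = 22.473 m⁴.
Centre of pressure: y_p = y_c + I_c/(y_c·A) = 3.735 + 22.473/(3.735 × 16.28) = 3.735 + 0.369586 = 4.10459 m along the plane.
The resultant acts 2.035 + 0.369586 = 2.40459 m (along the plate) below the hinge at the top edge, so the moment about the hinge is M = F × 2.40459 = 506.889 × 2.40459 = 1218.86 kN·m.

M ≈ 1220 kN·m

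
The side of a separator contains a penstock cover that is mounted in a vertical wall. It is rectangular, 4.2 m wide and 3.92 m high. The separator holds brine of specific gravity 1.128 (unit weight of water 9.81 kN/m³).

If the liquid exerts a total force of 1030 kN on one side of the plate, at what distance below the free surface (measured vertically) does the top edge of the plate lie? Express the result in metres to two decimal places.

γ = 1.128 × 9.81 = 11.06568 kN/m³.
A = 4.2 × 3.92 = 16.464 m².
From F = γ·h_c·A, the centroid depth is h_c = 1030/(11.06568 × 16.464) = 5.65358 m.
The centroid lies 3.92/2 = 1.96 m below the top edge, so the top edge sits at h_top = 5.65358 − 1.96 = 3.69358 m below the surface.

d_top ≈ 3.69 m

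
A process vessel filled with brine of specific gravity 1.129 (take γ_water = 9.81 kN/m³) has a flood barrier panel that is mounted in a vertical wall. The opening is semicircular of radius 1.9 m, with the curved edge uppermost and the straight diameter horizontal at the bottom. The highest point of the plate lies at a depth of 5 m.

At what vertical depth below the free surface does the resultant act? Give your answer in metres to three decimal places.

h_p = 6.135 m

γ = 1.129 × 9.81 = 11.07549 kN/m³.
The centroid lies 4r/(3π) = 0.806385 m above the diameter, so r − 4r/(3π) = 1.9 − 0.806385 = 1.09361 m below the topmost point, so the centroid depth is h_c = 5 + 1.09361 = 6.09361 m.
A = πr²/2 = π × 1.9²/2 = 5.67057 m².
Resultant F = γ·h_c·A = 11.07549 × 6.09361 × 5.67057 = 382.705 kN.
I_c = (π/8 − 8/(9π))·r⁴ = 0.109757 × 1.9⁴ = 1.43036 m⁴.
Centre of pressure: y_p = y_c + I_c/(y_c·A) = 6.09361 + 1.43036/(6.09361 × 5.67057) = 6.09361 + 0.0413946 = 6.135 m along the plane.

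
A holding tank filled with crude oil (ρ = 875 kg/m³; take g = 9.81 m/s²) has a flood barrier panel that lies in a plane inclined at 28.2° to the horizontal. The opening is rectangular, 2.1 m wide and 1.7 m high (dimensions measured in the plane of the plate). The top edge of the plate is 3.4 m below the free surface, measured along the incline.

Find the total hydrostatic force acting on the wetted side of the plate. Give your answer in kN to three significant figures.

γ = ρg = 875 × 9.81 / 1000 = 8.58375 kN/m³.
Let θ = 28.2° be the plate's angle to the horizontal; measure y along the incline from where the plane meets the free surface. Vertical depth h = y·sinθ with sinθ = 0.472551.
The centroid lies 1.7/2 = 0.85 m below the top edge, so y_c = 3.4 + 0.85 = 4.25 m and h_c = 4.25 × 0.472551 = 2.00834 m.
A = 2.1 × 1.7 = 3.57 m².
Resultant F = γ·h_c·A = 8.58375 × 2.00834 × 3.57 = 61.5435 kN.

F ≈ 61.5 kN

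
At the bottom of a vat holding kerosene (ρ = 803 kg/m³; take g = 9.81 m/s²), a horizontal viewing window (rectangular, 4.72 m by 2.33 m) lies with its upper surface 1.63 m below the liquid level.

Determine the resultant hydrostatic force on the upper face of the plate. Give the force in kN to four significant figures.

γ = ρg = 803 × 9.81 / 1000 = 7.87743 kN/m³.
The plate is horizontal, so pressure is uniform at p = γ·h = 7.87743 × 1.63 = 12.8402 kN/m².
A = 4.72 × 2.33 = 10.9976 m².
F = p·A = 12.8402 × 10.9976 = 141.211 kN.

F ≈ 141.2 kN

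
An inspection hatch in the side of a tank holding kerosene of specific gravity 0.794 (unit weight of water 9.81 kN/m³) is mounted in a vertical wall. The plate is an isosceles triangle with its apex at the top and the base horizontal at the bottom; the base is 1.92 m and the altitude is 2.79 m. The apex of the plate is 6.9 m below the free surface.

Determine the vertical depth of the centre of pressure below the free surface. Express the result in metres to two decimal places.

h_p = 8.81 m

γ = 0.794 × 9.81 = 7.78914 kN/m³.
With the apex up, the centroid sits 2h/3 = 2 × 2.79/3 = 1.86 m below the apex, so the centroid depth is h_c = 6.9 + 1.86 = 8.76 m.
A = ½ × 1.92 × 2.79 = 2.6784 m².
Resultant F = γ·h_c·A = 7.78914 × 8.76 × 2.6784 = 182.755 kN.
I_c = b·h³/36 = 1.92 × 2.79³/36 = 1.15827 m⁴.
Centre of pressure: y_p = y_c + I_c/(y_c·A) = 8.76 + 1.15827/(8.76 × 2.6784) = 8.76 + 0.0493663 = 8.80937 m along the plane.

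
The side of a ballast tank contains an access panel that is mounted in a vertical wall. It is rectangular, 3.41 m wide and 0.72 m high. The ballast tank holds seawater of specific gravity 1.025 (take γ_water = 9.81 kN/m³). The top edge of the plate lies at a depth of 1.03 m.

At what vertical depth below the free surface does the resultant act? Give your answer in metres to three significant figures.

h_p = 1.42 m

γ = 1.025 × 9.81 = 10.05525 kN/m³.
The centroid lies 0.72/2 = 0.36 m below the top edge, so the centroid depth is h_c = 1.03 + 0.36 = 1.39 m.
A = 3.41 × 0.72 = 2.4552 m².
Resultant F = γ·h_c·A = 10.05525 × 1.39 × 2.4552 = 34.3158 kN.
I_c = b·h³/12 = 3.41 × 0.72³/12 = 0.106065 m⁴.
Centre of pressure: y_p = y_c + I_c/(y_c·A) = 1.39 + 0.106065/(1.39 × 2.4552) = 1.39 + 0.0310792 = 1.42108 m along the plane.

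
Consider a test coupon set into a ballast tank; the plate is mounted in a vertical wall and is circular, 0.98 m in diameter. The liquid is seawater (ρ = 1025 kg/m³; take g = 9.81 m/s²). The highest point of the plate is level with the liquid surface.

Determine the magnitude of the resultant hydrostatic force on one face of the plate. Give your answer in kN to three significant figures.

γ = ρg = 1025 × 9.81 / 1000 = 10.05525 kN/m³.
The centroid is at the centre, 0.49 m below the top of the plate, so the centroid depth is h_c = 0.49 m.
A = π(0.49)² = 0.754296 m².
Resultant F = γ·h_c·A = 10.05525 × 0.49 × 0.754296 = 3.71647 kN.

F ≈ 3.72 kN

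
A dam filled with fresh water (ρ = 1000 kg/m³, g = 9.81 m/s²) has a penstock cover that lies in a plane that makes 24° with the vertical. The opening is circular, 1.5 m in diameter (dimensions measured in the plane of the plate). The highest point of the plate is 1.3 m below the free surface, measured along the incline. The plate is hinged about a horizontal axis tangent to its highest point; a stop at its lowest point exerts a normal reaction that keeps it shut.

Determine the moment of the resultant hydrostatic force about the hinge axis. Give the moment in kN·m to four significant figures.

γ = ρg = 1000 × 9.81 = 9810 N/m³ = 9.81 kN/m³.
The plate makes 24° with the vertical, i.e. θ = 90° − 24° = 66° to the horizontal. Measuring y along the incline from the free-surface line, vertical depth h = y·sinθ with sinθ = 0.913545.
The centroid is at the centre, 0.75 m below the top of the plate, so y_c = 1.3 + 0.75 = 2.05 m and h_c = 2.05 × 0.913545 = 1.87277 m.
A = π(0.75)² = 1.76715 m².
Resultant F = γ·h_c·A = 9.81 × 1.87277 × 1.76715 = 32.4659 kN.
I_c = πr⁴/4 = π × 0.75⁴/4 = 0.248505 m⁴.
Centre of pressure: y_p = y_c + I_c/(y_c·A) = 2.05 + 0.248505/(2.05 × 1.76715) = 2.05 + 0.0685974 = 2.1186 m along the plane.
The resultant acts 0.75 + 0.0685974 = 0.818597 m (along the plate) below the hinge at the top edge, so the moment about the hinge is M = F × 0.818597 = 32.4659 × 0.818597 = 26.5765 kN·m.

M ≈ 26.58 kN·m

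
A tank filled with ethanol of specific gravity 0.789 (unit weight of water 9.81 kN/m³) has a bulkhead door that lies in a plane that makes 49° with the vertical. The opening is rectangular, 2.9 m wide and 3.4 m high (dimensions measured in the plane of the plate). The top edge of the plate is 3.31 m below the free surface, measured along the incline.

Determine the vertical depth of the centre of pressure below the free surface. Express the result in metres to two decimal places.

h_p = 3.41 m

γ = 0.789 × 9.81 = 7.74009 kN/m³.
The plate makes 49° with the vertical, i.e. θ = 90° − 49° = 41° to the horizontal. Measuring y along the incline from the free-surface line, vertical depth h = y·sinθ with sinθ = 0.656059.
The centroid lies 3.4/2 = 1.7 m below the top edge, so y_c = 3.31 + 1.7 = 5.01 m and h_c = 5.01 × 0.656059 = 3.28686 m.
A = 2.9 × 3.4 = 9.86 m².
Resultant F = γ·h_c·A = 7.74009 × 3.28686 × 9.86 = 250.844 kN.
I_c = b·h³/12 = 2.9 × 3.4³/12 = 9.49847 m⁴.
Centre of pressure: y_p = y_c + I_c/(y_c·A) = 5.01 + 9.49847/(5.01 × 9.86) = 5.01 + 0.192282 = 5.20228 m along the plane.
Vertically, h_p = y_p·sinθ = 5.20228 × 0.656059 = 3.413 m.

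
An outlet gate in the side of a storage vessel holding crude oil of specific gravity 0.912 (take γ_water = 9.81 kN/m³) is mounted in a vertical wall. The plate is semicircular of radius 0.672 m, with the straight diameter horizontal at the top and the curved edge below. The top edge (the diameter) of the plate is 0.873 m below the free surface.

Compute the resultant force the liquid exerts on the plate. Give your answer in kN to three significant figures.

F ≈ 7.35 kN

γ = 0.912 × 9.81 = 8.94672 kN/m³.
The centroid of a semicircle lies 4r/(3π) = 0.285206 m from the diameter, here below the top edge, so the centroid depth is h_c = 0.873 + 0.285206 = 1.15821 m.
A = πr²/2 = π × 0.672²/2 = 0.709346 m².
Resultant F = γ·h_c·A = 8.94672 × 1.15821 × 0.709346 = 7.35037 kN.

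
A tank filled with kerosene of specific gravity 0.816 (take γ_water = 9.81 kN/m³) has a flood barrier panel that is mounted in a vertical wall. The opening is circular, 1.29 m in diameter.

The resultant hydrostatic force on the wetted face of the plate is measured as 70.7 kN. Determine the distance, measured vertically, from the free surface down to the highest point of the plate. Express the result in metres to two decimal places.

γ = 0.816 × 9.81 = 8.00496 kN/m³.
A = π(0.645)² = 1.30698 m².
From F = γ·h_c·A, the centroid depth is h_c = 70.7/(8.00496 × 1.30698) = 6.75758 m.
The centroid is at the centre, 0.645 m below the top of the plate, so the highest point sits at h_top = 6.75758 − 0.645 = 6.11258 m below the surface.

d_top ≈ 6.11 m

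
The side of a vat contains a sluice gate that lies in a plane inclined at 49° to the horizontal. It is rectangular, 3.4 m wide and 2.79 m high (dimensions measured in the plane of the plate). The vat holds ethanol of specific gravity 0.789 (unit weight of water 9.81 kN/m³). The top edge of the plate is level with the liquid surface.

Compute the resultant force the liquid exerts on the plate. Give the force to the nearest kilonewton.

γ = 0.789 × 9.81 = 7.74009 kN/m³.
Let θ = 49° be the plate's angle to the horizontal; measure y along the incline from where the plane meets the free surface. Vertical depth h = y·sinθ with sinθ = 0.754710.
The centroid lies 2.79/2 = 1.395 m below the top edge, so y_c = 1.395 m and h_c = 1.395 × 0.754710 = 1.05282 m.
A = 3.4 × 2.79 = 9.486 m².
Resultant F = γ·h_c·A = 7.74009 × 1.05282 × 9.486 = 77.3007 kN.

F ≈ 77 kN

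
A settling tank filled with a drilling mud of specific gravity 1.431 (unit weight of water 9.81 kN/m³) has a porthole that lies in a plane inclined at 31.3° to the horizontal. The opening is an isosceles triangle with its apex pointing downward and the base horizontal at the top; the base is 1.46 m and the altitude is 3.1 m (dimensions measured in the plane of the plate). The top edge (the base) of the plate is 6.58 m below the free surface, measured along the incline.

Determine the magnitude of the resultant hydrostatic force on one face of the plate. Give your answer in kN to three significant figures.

γ = 1.431 × 9.81 = 14.03811 kN/m³.
Let θ = 31.3° be the plate's angle to the horizontal; measure y along the incline from where the plane meets the free surface. Vertical depth h = y·sinθ with sinθ = 0.519519.
With the apex down, the centroid sits h/3 = 3.1/3 = 1.03333 m below the base (the top edge), so y_c = 6.58 + 1.03333 = 7.61333 m and h_c = 7.61333 × 0.519519 = 3.95527 m.
A = ½ × 1.46 × 3.1 = 2.263 m².
Resultant F = γ·h_c·A = 14.03811 × 3.95527 × 2.263 = 125.652 kN.

F ≈ 126 kN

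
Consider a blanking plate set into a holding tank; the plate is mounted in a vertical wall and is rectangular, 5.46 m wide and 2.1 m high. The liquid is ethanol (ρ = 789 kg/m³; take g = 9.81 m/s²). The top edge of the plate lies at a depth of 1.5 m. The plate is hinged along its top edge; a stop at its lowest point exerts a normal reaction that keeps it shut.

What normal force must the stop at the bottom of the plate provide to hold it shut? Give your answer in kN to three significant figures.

P ≈ 129 kN

γ = ρg = 789 × 9.81 / 1000 = 7.74009 kN/m³.
The centroid lies 2.1/2 = 1.05 m below the top edge, so the centroid depth is h_c = 1.5 + 1.05 = 2.55 m.
A = 5.46 × 2.1 = 11.466 m².
Resultant F = γ·h_c·A = 7.74009 × 2.55 × 11.466 = 226.307 kN.
I_c = b·h³/12 = 5.46 × 2.1³/12 = 4.21375 m⁴.
Centre of pressure: y_p = y_c + I_c/(y_c·A) = 2.55 + 4.21375/(2.55 × 11.466) = 2.55 + 0.144117 = 2.69412 m along the plane.
The resultant acts 1.05 + 0.144117 = 1.19412 m (along the plate) below the hinge at the top edge, so the moment about the hinge is M = F × 1.19412 = 226.307 × 1.19412 = 270.238 kN·m.
A normal force at the bottom, 2.1 m from the hinge, must supply this moment: P = 270.238/2.1 = 128.685 kN.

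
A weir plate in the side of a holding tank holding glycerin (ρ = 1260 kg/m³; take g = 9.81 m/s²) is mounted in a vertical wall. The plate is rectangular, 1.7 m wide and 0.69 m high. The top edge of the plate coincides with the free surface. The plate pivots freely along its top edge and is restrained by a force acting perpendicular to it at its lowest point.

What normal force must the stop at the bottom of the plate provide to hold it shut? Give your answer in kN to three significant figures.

γ = ρg = 1260 × 9.81 / 1000 = 12.3606 kN/m³.
The centroid lies 0.69/2 = 0.345 m below the top edge, so the centroid depth is h_c = 0.345 m.
A = 1.7 × 0.69 = 1.173 m².
Resultant F = γ·h_c·A = 12.3606 × 0.345 × 1.173 = 5.00215 kN.
I_c = b·h³/12 = 1.7 × 0.69³/12 = 0.0465388 m⁴.
Centre of pressure: y_p = y_c + I_c/(y_c·A) = 0.345 + 0.0465388/(0.345 × 1.173) = 0.345 + 0.115 = 0.46 m along the plane.
The resultant acts 0.345 + 0.115 = 0.46 m (along the plate) below the hinge at the top edge, so the moment about the hinge is M = F × 0.46 = 5.00215 × 0.46 = 2.30099 kN·m.
A normal force at the bottom, 0.69 m from the hinge, must supply this moment: P = 2.30099/0.69 = 3.33477 kN.

P ≈ 3.33 kN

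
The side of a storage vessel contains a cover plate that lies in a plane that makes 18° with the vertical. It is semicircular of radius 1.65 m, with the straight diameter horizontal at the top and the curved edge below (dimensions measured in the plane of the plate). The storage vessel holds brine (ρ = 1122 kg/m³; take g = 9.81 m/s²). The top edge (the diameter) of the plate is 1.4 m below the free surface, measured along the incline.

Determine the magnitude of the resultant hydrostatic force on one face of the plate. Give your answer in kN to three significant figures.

F ≈ 94.0 kN

γ = ρg = 1122 × 9.81 / 1000 = 11.00682 kN/m³.
The plate makes 18° with the vertical, i.e. θ = 90° − 18° = 72° to the horizontal. Measuring y along the incline from the free-surface line, vertical depth h = y·sinθ with sinθ = 0.951057.
The centroid of a semicircle lies 4r/(3π) = 0.700282 m from the diameter, here below the top edge, so y_c = 1.4 + 0.700282 = 2.10028 m and h_c = 2.10028 × 0.951057 = 1.99749 m.
A = πr²/2 = π × 1.65²/2 = 4.27649 m².
Resultant F = γ·h_c·A = 11.00682 × 1.99749 × 4.27649 = 94.023 kN.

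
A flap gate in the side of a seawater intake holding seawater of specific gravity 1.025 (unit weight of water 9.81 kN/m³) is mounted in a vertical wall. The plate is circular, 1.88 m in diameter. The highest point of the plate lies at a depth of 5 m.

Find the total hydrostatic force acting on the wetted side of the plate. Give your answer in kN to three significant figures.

F ≈ 166 kN

γ = 1.025 × 9.81 = 10.05525 kN/m³.
The centroid is at the centre, 0.94 m below the top of the plate, so the centroid depth is h_c = 5 + 0.94 = 5.94 m.
A = π(0.94)² = 2.77591 m².
Resultant F = γ·h_c·A = 10.05525 × 5.94 × 2.77591 = 165.8 kN.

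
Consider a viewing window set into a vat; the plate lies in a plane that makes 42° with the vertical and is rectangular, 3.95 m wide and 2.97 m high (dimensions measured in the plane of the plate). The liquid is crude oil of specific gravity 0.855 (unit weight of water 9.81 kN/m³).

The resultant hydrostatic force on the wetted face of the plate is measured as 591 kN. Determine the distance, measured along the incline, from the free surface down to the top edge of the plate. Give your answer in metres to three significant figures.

γ = 0.855 × 9.81 = 8.38755 kN/m³.
A = 3.95 × 2.97 = 11.7315 m².
From F = γ·h_c·A, the centroid depth is h_c = 591/(8.38755 × 11.7315) = 6.00619 m.
The plate makes 42° with the vertical, i.e. θ = 90° − 42° = 48° to the horizontal. Measuring y along the incline from the free-surface line, vertical depth h = y·sinθ with sinθ = 0.743145.
Along the incline, y_c = h_c/sinθ = 6.00619/0.743145 = 8.08212 m.
The centroid lies 2.97/2 = 1.485 m below the top edge, so the top edge sits at y_top = 8.08212 − 1.485 = 6.59712 m along the incline.

y_top ≈ 6.60 m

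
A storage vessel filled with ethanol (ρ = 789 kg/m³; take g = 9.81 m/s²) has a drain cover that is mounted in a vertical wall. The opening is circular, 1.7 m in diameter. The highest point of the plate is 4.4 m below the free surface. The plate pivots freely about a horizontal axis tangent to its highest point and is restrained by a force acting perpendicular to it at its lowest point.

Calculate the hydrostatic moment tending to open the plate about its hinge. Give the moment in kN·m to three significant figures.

γ = ρg = 789 × 9.81 / 1000 = 7.74009 kN/m³.
The centroid is at the centre, 0.85 m below the top of the plate, so the centroid depth is h_c = 4.4 + 0.85 = 5.25 m.
A = π(0.85)² = 2.2698 m².
Resultant F = γ·h_c·A = 7.74009 × 5.25 × 2.2698 = 92.2344 kN.
I_c = πr⁴/4 = π × 0.85⁴/4 = 0.409983 m⁴.
Centre of pressure: y_p = y_c + I_c/(y_c·A) = 5.25 + 0.409983/(5.25 × 2.2698) = 5.25 + 0.0344048 = 5.2844 m along the plane.
The resultant acts 0.85 + 0.0344048 = 0.884405 m (along the plate) below the hinge at the top edge, so the moment about the hinge is M = F × 0.884405 = 92.2344 × 0.884405 = 81.5726 kN·m.

M ≈ 81.6 kN·m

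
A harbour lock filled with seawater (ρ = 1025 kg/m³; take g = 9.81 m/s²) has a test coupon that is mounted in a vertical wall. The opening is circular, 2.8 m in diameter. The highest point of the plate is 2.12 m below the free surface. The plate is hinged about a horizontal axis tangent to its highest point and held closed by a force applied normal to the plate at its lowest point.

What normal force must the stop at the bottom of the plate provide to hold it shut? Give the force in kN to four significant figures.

γ = ρg = 1025 × 9.81 / 1000 = 10.05525 kN/m³.
The centroid is at the centre, 1.4 m below the top of the plate, so the centroid depth is h_c = 2.12 + 1.4 = 3.52 m.
A = π(1.4)² = 6.15752 m².
Resultant F = γ·h_c·A = 10.05525 × 3.52 × 6.15752 = 217.942 kN.
I_c = πr⁴/4 = π × 1.4⁴/4 = 3.01719 m⁴.
Centre of pressure: y_p = y_c + I_c/(y_c·A) = 3.52 + 3.01719/(3.52 × 6.15752) = 3.52 + 0.139205 = 3.65921 m along the plane.
The resultant acts 1.4 + 0.139205 = 1.5392 m (along the plate) below the hinge at the top edge, so the moment about the hinge is M = F × 1.5392 = 217.942 × 1.5392 = 335.456 kN·m.
A normal force at the bottom, 2.8 m from the hinge, must supply this moment: P = 335.456/2.8 = 119.806 kN.

P ≈ 119.8 kN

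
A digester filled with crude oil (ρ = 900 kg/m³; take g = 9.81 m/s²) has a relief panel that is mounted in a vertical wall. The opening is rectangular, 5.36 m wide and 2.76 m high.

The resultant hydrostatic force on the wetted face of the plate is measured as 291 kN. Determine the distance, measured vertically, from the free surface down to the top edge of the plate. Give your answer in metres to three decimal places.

d_top ≈ 0.848 m

γ = ρg = 900 × 9.81 / 1000 = 8.829 kN/m³.
A = 5.36 × 2.76 = 14.7936 m².
From F = γ·h_c·A, the centroid depth is h_c = 291/(8.829 × 14.7936) = 2.22796 m.
The centroid lies 2.76/2 = 1.38 m below the top edge, so the top edge sits at h_top = 2.22796 − 1.38 = 0.84796 m below the surface.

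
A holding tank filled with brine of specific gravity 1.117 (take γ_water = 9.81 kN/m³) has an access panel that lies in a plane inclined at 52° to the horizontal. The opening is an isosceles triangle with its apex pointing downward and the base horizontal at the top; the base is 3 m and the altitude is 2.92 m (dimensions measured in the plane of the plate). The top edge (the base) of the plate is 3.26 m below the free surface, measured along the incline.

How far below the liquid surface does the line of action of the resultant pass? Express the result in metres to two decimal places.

h_p = 3.42 m

γ = 1.117 × 9.81 = 10.95777 kN/m³.
Let θ = 52° be the plate's angle to the horizontal; measure y along the incline from where the plane meets the free surface. Vertical depth h = y·sinθ with sinθ = 0.788011.
With the apex down, the centroid sits h/3 = 2.92/3 = 0.973333 m below the base (the top edge), so y_c = 3.26 + 0.973333 = 4.23333 m and h_c = 4.23333 × 0.788011 = 3.33591 m.
A = ½ × 3 × 2.92 = 4.38 m².
Resultant F = γ·h_c·A = 10.95777 × 3.33591 × 4.38 = 160.107 kN.
I_c = b·h³/36 = 3 × 2.92³/36 = 2.07476 m⁴.
Centre of pressure: y_p = y_c + I_c/(y_c·A) = 4.23333 + 2.07476/(4.23333 × 4.38) = 4.23333 + 0.111895 = 4.34522 m along the plane.
Vertically, h_p = y_p·sinθ = 4.34522 × 0.788011 = 3.42408 m.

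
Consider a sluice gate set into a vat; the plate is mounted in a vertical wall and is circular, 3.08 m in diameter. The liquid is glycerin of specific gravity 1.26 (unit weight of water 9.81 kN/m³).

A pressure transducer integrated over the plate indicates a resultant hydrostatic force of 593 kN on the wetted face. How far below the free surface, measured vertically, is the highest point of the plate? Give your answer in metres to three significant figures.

d_top ≈ 4.90 m

γ = 1.26 × 9.81 = 12.3606 kN/m³.
A = π(1.54)² = 7.4506 m².
From F = γ·h_c·A, the centroid depth is h_c = 593/(12.3606 × 7.4506) = 6.43908 m.
The centroid is at the centre, 1.54 m below the top of the plate, so the highest point sits at h_top = 6.43908 − 1.54 = 4.89908 m below the surface.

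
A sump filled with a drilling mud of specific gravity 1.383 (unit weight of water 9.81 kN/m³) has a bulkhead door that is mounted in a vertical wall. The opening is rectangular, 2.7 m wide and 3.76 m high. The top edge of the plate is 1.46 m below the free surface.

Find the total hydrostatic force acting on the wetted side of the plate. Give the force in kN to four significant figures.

F ≈ 460.0 kN

γ = 1.383 × 9.81 = 13.56723 kN/m³.
The centroid lies 3.76/2 = 1.88 m below the top edge, so the centroid depth is h_c = 1.46 + 1.88 = 3.34 m.
A = 2.7 × 3.76 = 10.152 m².
Resultant F = γ·h_c·A = 13.56723 × 3.34 × 10.152 = 460.033 kN.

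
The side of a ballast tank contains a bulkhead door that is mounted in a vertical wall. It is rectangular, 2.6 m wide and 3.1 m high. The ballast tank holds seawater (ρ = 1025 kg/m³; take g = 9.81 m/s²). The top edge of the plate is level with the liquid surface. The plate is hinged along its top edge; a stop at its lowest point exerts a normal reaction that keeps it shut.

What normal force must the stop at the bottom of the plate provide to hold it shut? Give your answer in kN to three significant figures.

γ = ρg = 1025 × 9.81 / 1000 = 10.05525 kN/m³.
The centroid lies 3.1/2 = 1.55 m below the top edge, so the centroid depth is h_c = 1.55 m.
A = 2.6 × 3.1 = 8.06 m².
Resultant F = γ·h_c·A = 10.05525 × 1.55 × 8.06 = 125.62 kN.
I_c = b·h³/12 = 2.6 × 3.1³/12 = 6.45472 m⁴.
Centre of pressure: y_p = y_c + I_c/(y_c·A) = 1.55 + 6.45472/(1.55 × 8.06) = 1.55 + 0.516667 = 2.06667 m along the plane.
The resultant acts 1.55 + 0.516667 = 2.06667 m (along the plate) below the hinge at the top edge, so the moment about the hinge is M = F × 2.06667 = 125.62 × 2.06667 = 259.615 kN·m.
A normal force at the bottom, 3.1 m from the hinge, must supply this moment: P = 259.615/3.1 = 83.7468 kN.

P ≈ 83.7 kN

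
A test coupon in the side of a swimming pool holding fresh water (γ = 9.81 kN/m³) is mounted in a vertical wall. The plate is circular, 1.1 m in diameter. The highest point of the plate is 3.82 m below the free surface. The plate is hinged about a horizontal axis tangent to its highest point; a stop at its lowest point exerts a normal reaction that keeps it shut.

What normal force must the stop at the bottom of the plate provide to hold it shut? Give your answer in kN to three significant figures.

P ≈ 21.0 kN

γ = 9.81 kN/m³.
The centroid is at the centre, 0.55 m below the top of the plate, so the centroid depth is h_c = 3.82 + 0.55 = 4.37 m.
A = π(0.55)² = 0.950332 m².
Resultant F = γ·h_c·A = 9.81 × 4.37 × 0.950332 = 40.7404 kN.
I_c = πr⁴/4 = π × 0.55⁴/4 = 0.0718688 m⁴.
Centre of pressure: y_p = y_c + I_c/(y_c·A) = 4.37 + 0.0718688/(4.37 × 0.950332) = 4.37 + 0.0173055 = 4.38731 m along the plane.
The resultant acts 0.55 + 0.0173055 = 0.567306 m (along the plate) below the hinge at the top edge, so the moment about the hinge is M = F × 0.567306 = 40.7404 × 0.567306 = 23.1123 kN·m.
A normal force at the bottom, 1.1 m from the hinge, must supply this moment: P = 23.1123/1.1 = 21.0112 kN.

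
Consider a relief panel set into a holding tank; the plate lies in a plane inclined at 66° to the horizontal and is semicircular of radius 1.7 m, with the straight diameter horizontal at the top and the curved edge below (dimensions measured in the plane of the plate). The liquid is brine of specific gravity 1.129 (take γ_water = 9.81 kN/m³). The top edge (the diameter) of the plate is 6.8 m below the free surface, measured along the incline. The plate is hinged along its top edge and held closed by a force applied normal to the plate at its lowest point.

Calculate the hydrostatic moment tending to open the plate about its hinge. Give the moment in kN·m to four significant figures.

γ = 1.129 × 9.81 = 11.07549 kN/m³.
Let θ = 66° be the plate's angle to the horizontal; measure y along the incline from where the plane meets the free surface. Vertical depth h = y·sinθ with sinθ = 0.913545.
The centroid of a semicircle lies 4r/(3π) = 0.721502 m from the diameter, here below the top edge, so y_c = 6.8 + 0.721502 = 7.5215 m and h_c = 7.5215 × 0.913545 = 6.87123 m.
A = πr²/2 = π × 1.7²/2 = 4.5396 m².
Resultant F = γ·h_c·A = 11.07549 × 6.87123 × 4.5396 = 345.474 kN.
I_c = (π/8 − 8/(9π))·r⁴ = 0.109757 × 1.7⁴ = 0.916701 m⁴.
Centre of pressure: y_p = y_c + I_c/(y_c·A) = 7.5215 + 0.916701/(7.5215 × 4.5396) = 7.5215 + 0.0268476 = 7.54835 m along the plane.
The resultant acts 0.721502 + 0.0268476 = 0.74835 m (along the plate) below the hinge at the top edge, so the moment about the hinge is M = F × 0.74835 = 345.474 × 0.74835 = 258.535 kN·m.

M ≈ 258.5 kN·m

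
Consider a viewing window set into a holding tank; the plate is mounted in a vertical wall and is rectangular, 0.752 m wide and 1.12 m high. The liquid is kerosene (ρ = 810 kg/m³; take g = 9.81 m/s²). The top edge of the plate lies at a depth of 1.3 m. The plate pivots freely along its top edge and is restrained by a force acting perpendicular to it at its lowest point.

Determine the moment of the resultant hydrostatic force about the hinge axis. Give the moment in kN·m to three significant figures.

M ≈ 7.67 kN·m

γ = ρg = 810 × 9.81 / 1000 = 7.9461 kN/m³.
The centroid lies 1.12/2 = 0.56 m below the top edge, so the centroid depth is h_c = 1.3 + 0.56 = 1.86 m.
A = 0.752 × 1.12 = 0.84224 m².
Resultant F = γ·h_c·A = 7.9461 × 1.86 × 0.84224 = 12.4481 kN.
I_c = b·h³/12 = 0.752 × 1.12³/12 = 0.0880422 m⁴.
Centre of pressure: y_p = y_c + I_c/(y_c·A) = 1.86 + 0.0880422/(1.86 × 0.84224) = 1.86 + 0.0562007 = 1.9162 m along the plane.
The resultant acts 0.56 + 0.0562007 = 0.616201 m (along the plate) below the hinge at the top edge, so the moment about the hinge is M = F × 0.616201 = 12.4481 × 0.616201 = 7.67053 kN·m.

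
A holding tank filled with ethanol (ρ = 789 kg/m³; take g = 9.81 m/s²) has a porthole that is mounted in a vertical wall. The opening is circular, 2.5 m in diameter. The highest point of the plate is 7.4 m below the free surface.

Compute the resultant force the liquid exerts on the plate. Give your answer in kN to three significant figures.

F ≈ 329 kN

γ = ρg = 789 × 9.81 / 1000 = 7.74009 kN/m³.
The centroid is at the centre, 1.25 m below the top of the plate, so the centroid depth is h_c = 7.4 + 1.25 = 8.65 m.
A = π(1.25)² = 4.90874 m².
Resultant F = γ·h_c·A = 7.74009 × 8.65 × 4.90874 = 328.649 kN.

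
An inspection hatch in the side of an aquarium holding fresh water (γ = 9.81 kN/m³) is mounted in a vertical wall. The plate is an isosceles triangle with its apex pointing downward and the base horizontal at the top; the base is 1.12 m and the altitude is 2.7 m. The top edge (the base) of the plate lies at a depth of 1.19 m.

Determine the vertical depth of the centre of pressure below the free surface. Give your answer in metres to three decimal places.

γ = 9.81 kN/m³.
With the apex down, the centroid sits h/3 = 2.7/3 = 0.9 m below the base (the top edge), so the centroid depth is h_c = 1.19 + 0.9 = 2.09 m.
A = ½ × 1.12 × 2.7 = 1.512 m².
Resultant F = γ·h_c·A = 9.81 × 2.09 × 1.512 = 31.0004 kN.
I_c = b·h³/36 = 1.12 × 2.7³/36 = 0.61236 m⁴.
Centre of pressure: y_p = y_c + I_c/(y_c·A) = 2.09 + 0.61236/(2.09 × 1.512) = 2.09 + 0.19378 = 2.28378 m along the plane.

h_p = 2.284 m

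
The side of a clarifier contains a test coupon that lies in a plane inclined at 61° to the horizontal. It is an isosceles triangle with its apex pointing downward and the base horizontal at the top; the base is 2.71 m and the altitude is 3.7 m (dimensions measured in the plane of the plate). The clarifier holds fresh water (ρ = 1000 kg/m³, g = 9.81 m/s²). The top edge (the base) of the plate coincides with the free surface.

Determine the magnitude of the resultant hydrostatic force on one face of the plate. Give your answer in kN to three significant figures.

F ≈ 53.1 kN

γ = ρg = 1000 × 9.81 = 9810 N/m³ = 9.81 kN/m³.
Let θ = 61° be the plate's angle to the horizontal; measure y along the incline from where the plane meets the free surface. Vertical depth h = y·sinθ with sinθ = 0.874620.
With the apex down, the centroid sits h/3 = 3.7/3 = 1.23333 m below the base (the top edge), so y_c = 1.23333 m and h_c = 1.23333 × 0.874620 = 1.0787 m.
A = ½ × 2.71 × 3.7 = 5.0135 m².
Resultant F = γ·h_c·A = 9.81 × 1.0787 × 5.0135 = 53.0531 kN.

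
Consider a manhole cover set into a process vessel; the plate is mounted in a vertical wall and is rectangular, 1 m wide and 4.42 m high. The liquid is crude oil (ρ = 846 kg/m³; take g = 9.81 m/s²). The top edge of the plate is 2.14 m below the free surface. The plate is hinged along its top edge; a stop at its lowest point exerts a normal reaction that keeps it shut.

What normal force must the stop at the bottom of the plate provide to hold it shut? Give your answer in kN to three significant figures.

γ = ρg = 846 × 9.81 / 1000 = 8.29926 kN/m³.
The centroid lies 4.42/2 = 2.21 m below the top edge, so the centroid depth is h_c = 2.14 + 2.21 = 4.35 m.
A = 1 × 4.42 = 4.42 m².
Resultant F = γ·h_c·A = 8.29926 × 4.35 × 4.42 = 159.57 kN.
I_c = b·h³/12 = 1 × 4.42³/12 = 7.19591 m⁴.
Centre of pressure: y_p = y_c + I_c/(y_c·A) = 4.35 + 7.19591/(4.35 × 4.42) = 4.35 + 0.374261 = 4.72426 m along the plane.
The resultant acts 2.21 + 0.374261 = 2.58426 m (along the plate) below the hinge at the top edge, so the moment about the hinge is M = F × 2.58426 = 159.57 × 2.58426 = 412.37 kN·m.
A normal force at the bottom, 4.42 m from the hinge, must supply this moment: P = 412.37/4.42 = 93.2964 kN.

P ≈ 93.3 kN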